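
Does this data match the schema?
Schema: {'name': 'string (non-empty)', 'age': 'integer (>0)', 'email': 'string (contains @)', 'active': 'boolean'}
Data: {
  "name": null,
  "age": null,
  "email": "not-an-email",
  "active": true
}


Validating each field against schema:
  name: FAIL (null is not a string)
  age: FAIL (null is not an integer)
  email: FAIL ("not-an-email" does not contain @)
  active: OK (boolean)

Result: INVALID (3 errors: name, age, email)

INVALID (3 errors: name, age, email)


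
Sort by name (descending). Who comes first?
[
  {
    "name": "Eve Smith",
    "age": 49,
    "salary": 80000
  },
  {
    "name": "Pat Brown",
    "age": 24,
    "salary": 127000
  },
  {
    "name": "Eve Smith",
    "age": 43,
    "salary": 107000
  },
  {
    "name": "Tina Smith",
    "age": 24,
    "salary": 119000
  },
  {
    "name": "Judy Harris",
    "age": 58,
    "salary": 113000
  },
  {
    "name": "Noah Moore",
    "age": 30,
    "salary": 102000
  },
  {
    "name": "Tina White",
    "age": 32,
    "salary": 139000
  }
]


Sort by: name (descending)

Sorted order:
  1. Tina White (name = Tina White)
  2. Tina Smith (name = Tina Smith)
  3. Pat Brown (name = Pat Brown)
  4. Noah Moore (name = Noah Moore)
  5. Judy Harris (name = Judy Harris)
  6. Eve Smith (name = Eve Smith)
  7. Eve Smith (name = Eve Smith)

First: Tina White

Tina White


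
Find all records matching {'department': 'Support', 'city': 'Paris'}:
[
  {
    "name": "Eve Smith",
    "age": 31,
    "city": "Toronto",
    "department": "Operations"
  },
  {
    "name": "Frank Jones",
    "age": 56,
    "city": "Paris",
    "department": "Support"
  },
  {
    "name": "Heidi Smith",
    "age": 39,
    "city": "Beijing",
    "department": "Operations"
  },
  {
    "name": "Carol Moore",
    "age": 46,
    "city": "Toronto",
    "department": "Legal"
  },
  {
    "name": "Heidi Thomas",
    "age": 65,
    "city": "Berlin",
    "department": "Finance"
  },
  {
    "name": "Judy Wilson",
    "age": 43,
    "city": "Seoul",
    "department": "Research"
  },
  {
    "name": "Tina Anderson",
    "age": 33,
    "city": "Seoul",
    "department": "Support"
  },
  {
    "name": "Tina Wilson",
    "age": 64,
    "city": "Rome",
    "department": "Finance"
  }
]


Search criteria: {'department': 'Support', 'city': 'Paris'}

Checking 8 records:
  Eve Smith: {department: Operations, city: Toronto}
  Frank Jones: {department: Support, city: Paris} <-- MATCH
  Heidi Smith: {department: Operations, city: Beijing}
  Carol Moore: {department: Legal, city: Toronto}
  Heidi Thomas: {department: Finance, city: Berlin}
  Judy Wilson: {department: Research, city: Seoul}
  Tina Anderson: {department: Support, city: Seoul}
  Tina Wilson: {department: Finance, city: Rome}

Matches: ["Frank Jones"]

["Frank Jones"]


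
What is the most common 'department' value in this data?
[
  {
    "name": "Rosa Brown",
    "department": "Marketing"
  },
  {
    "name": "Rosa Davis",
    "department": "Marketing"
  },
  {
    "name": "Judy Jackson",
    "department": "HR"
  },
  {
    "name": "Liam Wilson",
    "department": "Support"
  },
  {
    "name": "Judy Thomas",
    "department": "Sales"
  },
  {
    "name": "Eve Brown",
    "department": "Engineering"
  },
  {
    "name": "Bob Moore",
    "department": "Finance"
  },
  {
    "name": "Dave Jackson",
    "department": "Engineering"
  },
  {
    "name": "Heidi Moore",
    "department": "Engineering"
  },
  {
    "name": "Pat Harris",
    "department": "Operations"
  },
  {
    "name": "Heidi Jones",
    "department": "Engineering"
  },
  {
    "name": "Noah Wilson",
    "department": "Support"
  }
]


Counting 'department' values across 12 records:

  Engineering: 4 ####
  Marketing: 2 ##
  Support: 2 ##
  HR: 1 #
  Sales: 1 #
  Finance: 1 #
  Operations: 1 #

Most common: Engineering (4 times)

Engineering (4 times)


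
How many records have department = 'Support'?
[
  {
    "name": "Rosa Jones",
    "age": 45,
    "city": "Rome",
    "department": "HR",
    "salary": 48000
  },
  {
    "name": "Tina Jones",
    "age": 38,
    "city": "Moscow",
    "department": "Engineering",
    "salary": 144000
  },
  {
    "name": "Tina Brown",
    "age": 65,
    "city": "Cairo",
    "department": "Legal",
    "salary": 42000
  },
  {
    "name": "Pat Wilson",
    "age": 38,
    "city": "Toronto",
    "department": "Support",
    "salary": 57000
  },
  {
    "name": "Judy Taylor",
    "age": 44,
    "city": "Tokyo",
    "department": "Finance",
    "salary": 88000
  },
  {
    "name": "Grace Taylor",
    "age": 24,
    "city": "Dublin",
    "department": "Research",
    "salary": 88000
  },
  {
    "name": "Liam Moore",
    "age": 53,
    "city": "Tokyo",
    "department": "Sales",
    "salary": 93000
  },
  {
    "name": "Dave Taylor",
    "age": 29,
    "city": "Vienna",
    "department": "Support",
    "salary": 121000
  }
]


Data: 8 records
Condition: department = 'Support'

Checking each record:
  Rosa Jones: HR
  Tina Jones: Engineering
  Tina Brown: Legal
  Pat Wilson: Support MATCH
  Judy Taylor: Finance
  Grace Taylor: Research
  Liam Moore: Sales
  Dave Taylor: Support MATCH

Count: 2

2


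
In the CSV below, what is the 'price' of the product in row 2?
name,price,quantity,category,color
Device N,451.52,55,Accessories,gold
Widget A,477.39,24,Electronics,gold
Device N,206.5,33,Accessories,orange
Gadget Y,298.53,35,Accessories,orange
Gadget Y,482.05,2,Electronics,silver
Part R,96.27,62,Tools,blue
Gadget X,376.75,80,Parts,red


Query: Row 2 ('Widget A'), column 'price'
Value: 477.39

477.39


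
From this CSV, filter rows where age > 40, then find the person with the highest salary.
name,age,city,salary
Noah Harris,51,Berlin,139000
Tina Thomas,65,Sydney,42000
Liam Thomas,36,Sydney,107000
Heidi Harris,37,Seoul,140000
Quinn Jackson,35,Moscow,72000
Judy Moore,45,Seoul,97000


Filter: age > 40
Sort by: salary (descending)

Filtered records (3):
  Noah Harris, age 51, salary $139000
  Judy Moore, age 45, salary $97000
  Tina Thomas, age 65, salary $42000

Highest salary: Noah Harris ($139000)

Noah Harris


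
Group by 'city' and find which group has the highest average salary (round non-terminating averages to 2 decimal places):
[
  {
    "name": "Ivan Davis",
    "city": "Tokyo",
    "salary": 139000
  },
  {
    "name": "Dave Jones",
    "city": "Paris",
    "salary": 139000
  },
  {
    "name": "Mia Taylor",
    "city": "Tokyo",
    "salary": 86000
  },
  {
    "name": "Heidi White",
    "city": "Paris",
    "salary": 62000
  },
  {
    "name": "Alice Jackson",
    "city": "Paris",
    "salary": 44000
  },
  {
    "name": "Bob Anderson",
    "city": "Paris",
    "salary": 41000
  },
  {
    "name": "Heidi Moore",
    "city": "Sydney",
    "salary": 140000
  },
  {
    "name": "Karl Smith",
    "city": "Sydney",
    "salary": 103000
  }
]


Group by: city

Groups:
  Paris: 4 people, avg salary = 286000/4 = $71500
  Sydney: 2 people, avg salary = 243000/2 = $121500
  Tokyo: 2 people, avg salary = 225000/2 = $112500

Highest average salary: Sydney ($121500)

Sydney ($121500)


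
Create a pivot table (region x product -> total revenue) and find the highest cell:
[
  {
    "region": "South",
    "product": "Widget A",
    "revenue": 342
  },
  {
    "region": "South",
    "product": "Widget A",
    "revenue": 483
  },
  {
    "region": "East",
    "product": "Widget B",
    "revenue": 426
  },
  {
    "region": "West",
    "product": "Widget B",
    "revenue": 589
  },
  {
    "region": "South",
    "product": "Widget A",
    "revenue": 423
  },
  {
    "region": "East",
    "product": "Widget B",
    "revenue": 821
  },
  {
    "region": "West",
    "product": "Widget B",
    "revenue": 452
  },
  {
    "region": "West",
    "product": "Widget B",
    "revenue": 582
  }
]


Pivot: region (rows) x product (columns) -> total revenue

     Widget A      Widget B    
East             0          1247  
South         1248             0  
West             0          1623  

Highest: West / Widget B = $1623

West / Widget B = $1623


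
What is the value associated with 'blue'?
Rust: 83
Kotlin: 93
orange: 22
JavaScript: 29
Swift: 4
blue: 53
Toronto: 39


Looking up key 'blue'
Value: 53

53


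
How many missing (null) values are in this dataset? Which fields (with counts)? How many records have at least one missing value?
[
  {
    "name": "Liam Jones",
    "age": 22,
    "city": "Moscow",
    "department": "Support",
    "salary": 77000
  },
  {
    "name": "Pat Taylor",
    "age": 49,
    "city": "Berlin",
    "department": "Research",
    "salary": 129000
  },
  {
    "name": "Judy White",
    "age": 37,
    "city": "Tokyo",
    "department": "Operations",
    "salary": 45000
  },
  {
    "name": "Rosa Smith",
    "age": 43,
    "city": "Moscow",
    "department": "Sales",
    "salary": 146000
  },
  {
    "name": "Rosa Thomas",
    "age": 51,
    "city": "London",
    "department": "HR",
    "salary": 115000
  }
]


Checking for missing (null) values in 5 records:

  Liam Jones: complete
  Pat Taylor: complete
  Judy White: complete
  Rosa Smith: complete
  Rosa Thomas: complete

Per field:
  name: 0 missing
  age: 0 missing
  city: 0 missing
  department: 0 missing
  salary: 0 missing

Total missing values: 0
Records with any missing: 0

0 missing values (none); 0 incomplete records


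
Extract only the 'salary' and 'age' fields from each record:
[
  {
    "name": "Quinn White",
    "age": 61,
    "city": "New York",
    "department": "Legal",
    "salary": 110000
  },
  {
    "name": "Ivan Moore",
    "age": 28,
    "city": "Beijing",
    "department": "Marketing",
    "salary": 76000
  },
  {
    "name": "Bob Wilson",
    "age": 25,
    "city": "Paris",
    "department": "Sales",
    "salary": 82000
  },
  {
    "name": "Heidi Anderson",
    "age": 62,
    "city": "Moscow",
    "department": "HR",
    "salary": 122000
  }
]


Original: 4 records with fields: name, age, city, department, salary
Keep: ['salary', 'age']
Drop: ['name', 'city', 'department']
Result: 4 records, 2 fields each

[
  {
    "salary": 110000,
    "age": 61
  },
  {
    "salary": 76000,
    "age": 28
  },
  {
    "salary": 82000,
    "age": 25
  },
  {
    "salary": 122000,
    "age": 62
  }
]


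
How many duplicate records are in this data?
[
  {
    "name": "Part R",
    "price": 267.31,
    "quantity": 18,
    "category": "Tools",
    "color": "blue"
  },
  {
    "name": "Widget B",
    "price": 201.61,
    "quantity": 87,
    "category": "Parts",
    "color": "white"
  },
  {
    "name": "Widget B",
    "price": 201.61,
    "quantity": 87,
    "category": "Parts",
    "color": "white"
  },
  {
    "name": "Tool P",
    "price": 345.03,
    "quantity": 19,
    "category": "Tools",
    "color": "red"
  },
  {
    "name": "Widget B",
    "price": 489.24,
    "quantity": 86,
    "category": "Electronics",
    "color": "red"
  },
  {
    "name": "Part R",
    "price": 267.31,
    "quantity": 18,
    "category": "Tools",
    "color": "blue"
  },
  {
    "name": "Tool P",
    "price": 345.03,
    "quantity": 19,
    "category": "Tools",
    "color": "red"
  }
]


Checking 7 records for duplicates:

  Row 1: Part R ($267.31, qty 18)
  Row 2: Widget B ($201.61, qty 87)
  Row 3: Widget B ($201.61, qty 87) <-- DUPLICATE
  Row 4: Tool P ($345.03, qty 19)
  Row 5: Widget B ($489.24, qty 86)
  Row 6: Part R ($267.31, qty 18) <-- DUPLICATE
  Row 7: Tool P ($345.03, qty 19) <-- DUPLICATE

Duplicates found: 3
Unique records: 4

3 duplicates, 4 unique


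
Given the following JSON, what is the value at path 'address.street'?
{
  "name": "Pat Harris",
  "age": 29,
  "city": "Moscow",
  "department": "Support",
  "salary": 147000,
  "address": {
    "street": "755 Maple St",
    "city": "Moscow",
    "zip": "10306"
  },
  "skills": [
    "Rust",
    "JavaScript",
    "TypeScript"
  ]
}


Query: address.street
Path: address -> street
Value: 755 Maple St

755 Maple St


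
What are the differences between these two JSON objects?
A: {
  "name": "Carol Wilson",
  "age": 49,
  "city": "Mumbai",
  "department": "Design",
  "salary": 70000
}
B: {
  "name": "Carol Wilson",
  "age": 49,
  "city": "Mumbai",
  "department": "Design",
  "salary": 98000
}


Comparing each field (in key order):
  name: same
  age: same
  city: same
  department: same
  salary: DIFFERENT
Differences:
  salary: 70000 -> 98000

1 field(s) changed

1 change: salary


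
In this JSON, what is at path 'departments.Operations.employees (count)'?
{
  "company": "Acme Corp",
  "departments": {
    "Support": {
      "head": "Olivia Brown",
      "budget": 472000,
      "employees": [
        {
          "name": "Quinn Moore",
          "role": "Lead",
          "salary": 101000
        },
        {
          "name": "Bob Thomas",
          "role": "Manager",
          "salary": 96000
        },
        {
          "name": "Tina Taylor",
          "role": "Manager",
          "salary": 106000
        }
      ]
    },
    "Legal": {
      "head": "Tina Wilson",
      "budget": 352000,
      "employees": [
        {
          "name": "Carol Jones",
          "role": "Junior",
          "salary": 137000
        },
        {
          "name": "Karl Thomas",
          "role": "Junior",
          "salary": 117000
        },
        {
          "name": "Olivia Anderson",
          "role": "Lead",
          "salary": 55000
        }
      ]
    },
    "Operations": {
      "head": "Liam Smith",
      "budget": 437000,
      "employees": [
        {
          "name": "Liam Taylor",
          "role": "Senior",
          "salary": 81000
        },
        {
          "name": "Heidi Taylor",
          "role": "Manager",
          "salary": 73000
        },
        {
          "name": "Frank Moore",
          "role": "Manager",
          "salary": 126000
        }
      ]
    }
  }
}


Path: departments.Operations.employees (count)

Navigate:
  -> departments
  -> Operations
  -> employees (array, length 3)

3


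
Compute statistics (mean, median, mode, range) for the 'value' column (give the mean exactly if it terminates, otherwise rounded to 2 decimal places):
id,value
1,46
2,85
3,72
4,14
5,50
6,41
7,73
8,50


Data: [46, 85, 72, 14, 50, 41, 73, 50]
Count: 8
Sum: 431
Mean: 431/8 = 53.875
Sorted: [14, 41, 46, 50, 50, 72, 73, 85]
Median: 50.0
Mode: 50 (2 times)
Range: 85 - 14 = 71
Min: 14, Max: 85

mean=53.875, median=50.0, mode=50, range=71


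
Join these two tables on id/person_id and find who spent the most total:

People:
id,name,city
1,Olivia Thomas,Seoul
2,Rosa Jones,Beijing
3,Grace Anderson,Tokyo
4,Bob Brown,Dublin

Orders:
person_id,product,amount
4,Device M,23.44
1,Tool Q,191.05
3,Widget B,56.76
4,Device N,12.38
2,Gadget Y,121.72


Join on: people.id = orders.person_id

Joined rows:
  Bob Brown (Dublin) bought Device M for $23.44
  Olivia Thomas (Seoul) bought Tool Q for $191.05
  Grace Anderson (Tokyo) bought Widget B for $56.76
  Bob Brown (Dublin) bought Device N for $12.38
  Rosa Jones (Beijing) bought Gadget Y for $121.72

Total per person:
  Olivia Thomas: $191.05
  Rosa Jones: $121.72
  Grace Anderson: $56.76
  Bob Brown: $35.82

Top spender: Olivia Thomas ($191.05)

Olivia Thomas ($191.05)


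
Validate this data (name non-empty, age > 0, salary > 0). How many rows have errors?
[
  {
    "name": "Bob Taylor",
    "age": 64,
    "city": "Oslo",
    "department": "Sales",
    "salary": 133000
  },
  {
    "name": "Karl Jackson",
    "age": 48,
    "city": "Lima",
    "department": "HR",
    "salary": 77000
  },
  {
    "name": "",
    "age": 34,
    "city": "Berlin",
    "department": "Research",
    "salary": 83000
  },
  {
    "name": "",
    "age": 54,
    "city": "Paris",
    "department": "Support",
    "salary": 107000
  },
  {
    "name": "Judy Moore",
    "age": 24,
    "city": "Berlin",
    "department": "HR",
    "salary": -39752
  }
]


Validating 5 records:
Rules: name non-empty, age > 0, salary > 0

  Row 1 (Bob Taylor): OK
  Row 2 (Karl Jackson): OK
  Row 3 (???): empty name
  Row 4 (???): empty name
  Row 5 (Judy Moore): negative salary: -39752

Total errors: 3

3 errors


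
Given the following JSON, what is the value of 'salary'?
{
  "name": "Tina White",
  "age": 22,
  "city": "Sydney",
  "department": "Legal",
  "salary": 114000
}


Looking up field 'salary'
Value: 114000

114000


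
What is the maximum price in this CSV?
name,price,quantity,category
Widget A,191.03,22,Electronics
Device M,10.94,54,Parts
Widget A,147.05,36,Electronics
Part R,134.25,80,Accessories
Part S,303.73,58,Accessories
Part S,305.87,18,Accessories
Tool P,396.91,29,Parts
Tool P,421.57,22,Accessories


Computing maximum price:
Values: [191.03, 10.94, 147.05, 134.25, 303.73, 305.87, 396.91, 421.57]
Max = 421.57

421.57


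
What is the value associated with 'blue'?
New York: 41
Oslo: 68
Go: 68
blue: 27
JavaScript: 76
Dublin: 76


Looking up key 'blue'
Value: 27

27


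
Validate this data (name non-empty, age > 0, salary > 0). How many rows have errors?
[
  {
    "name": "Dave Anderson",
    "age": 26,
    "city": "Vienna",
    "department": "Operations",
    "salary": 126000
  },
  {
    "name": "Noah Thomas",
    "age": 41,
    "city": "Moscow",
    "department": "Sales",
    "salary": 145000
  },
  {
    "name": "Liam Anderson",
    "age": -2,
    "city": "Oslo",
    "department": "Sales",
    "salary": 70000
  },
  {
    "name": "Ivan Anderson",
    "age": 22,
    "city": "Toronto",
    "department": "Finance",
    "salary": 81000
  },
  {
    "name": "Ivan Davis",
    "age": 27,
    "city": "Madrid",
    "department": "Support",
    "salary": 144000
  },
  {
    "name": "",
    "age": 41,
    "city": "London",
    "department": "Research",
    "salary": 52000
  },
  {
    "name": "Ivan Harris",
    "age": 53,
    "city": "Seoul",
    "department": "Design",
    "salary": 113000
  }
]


Validating 7 records:
Rules: name non-empty, age > 0, salary > 0

  Row 1 (Dave Anderson): OK
  Row 2 (Noah Thomas): OK
  Row 3 (Liam Anderson): negative age: -2
  Row 4 (Ivan Anderson): OK
  Row 5 (Ivan Davis): OK
  Row 6 (???): empty name
  Row 7 (Ivan Harris): OK

Total errors: 2

2 errors


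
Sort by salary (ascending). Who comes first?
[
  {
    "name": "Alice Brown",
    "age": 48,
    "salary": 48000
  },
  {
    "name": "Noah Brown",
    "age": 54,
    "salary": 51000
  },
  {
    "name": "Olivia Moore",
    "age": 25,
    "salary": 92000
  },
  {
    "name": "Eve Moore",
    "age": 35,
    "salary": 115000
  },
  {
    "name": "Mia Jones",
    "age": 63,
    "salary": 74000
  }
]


Sort by: salary (ascending)

Sorted order:
  1. Alice Brown (salary = 48000)
  2. Noah Brown (salary = 51000)
  3. Mia Jones (salary = 74000)
  4. Olivia Moore (salary = 92000)
  5. Eve Moore (salary = 115000)

First: Alice Brown

Alice Brown


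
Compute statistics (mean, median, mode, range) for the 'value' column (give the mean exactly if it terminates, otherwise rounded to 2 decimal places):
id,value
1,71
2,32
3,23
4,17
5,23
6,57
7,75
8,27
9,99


Data: [71, 32, 23, 17, 23, 57, 75, 27, 99]
Count: 9
Sum: 424
Mean: 424/9 ≈ 47.11 (rounded to 2 decimal places)
Sorted: [17, 23, 23, 27, 32, 57, 71, 75, 99]
Median: 32.0
Mode: 23 (2 times)
Range: 99 - 17 = 82
Min: 17, Max: 99

mean≈47.11, median=32.0, mode=23, range=82


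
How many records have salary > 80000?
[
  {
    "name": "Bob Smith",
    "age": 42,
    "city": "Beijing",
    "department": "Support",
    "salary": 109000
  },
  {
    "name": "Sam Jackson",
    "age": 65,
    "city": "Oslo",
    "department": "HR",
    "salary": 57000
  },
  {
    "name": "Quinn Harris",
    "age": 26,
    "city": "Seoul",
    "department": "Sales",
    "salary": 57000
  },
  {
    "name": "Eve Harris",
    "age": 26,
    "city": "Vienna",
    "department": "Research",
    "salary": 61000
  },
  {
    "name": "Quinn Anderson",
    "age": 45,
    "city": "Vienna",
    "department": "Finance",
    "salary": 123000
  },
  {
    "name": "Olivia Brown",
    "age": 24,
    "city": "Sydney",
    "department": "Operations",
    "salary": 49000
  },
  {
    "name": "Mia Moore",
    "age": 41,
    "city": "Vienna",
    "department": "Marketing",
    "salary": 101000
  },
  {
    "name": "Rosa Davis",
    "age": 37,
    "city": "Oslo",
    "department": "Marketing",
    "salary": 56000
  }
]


Data: 8 records
Condition: salary > 80000

Checking each record:
  Bob Smith: 109000 MATCH
  Sam Jackson: 57000
  Quinn Harris: 57000
  Eve Harris: 61000
  Quinn Anderson: 123000 MATCH
  Olivia Brown: 49000
  Mia Moore: 101000 MATCH
  Rosa Davis: 56000

Count: 3

3


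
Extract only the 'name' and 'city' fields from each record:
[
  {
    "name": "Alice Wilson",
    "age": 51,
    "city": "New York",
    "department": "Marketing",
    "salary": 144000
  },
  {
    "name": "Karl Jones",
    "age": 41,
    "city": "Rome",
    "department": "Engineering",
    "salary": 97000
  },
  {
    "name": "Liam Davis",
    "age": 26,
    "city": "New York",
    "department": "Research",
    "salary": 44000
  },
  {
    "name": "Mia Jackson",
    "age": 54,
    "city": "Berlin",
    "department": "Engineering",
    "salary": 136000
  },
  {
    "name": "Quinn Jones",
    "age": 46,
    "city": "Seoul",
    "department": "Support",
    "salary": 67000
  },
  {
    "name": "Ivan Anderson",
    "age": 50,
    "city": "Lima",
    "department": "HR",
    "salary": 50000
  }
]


Original: 6 records with fields: name, age, city, department, salary
Keep: ['name', 'city']
Drop: ['age', 'department', 'salary']
Result: 6 records, 2 fields each

[
  {
    "name": "Alice Wilson",
    "city": "New York"
  },
  {
    "name": "Karl Jones",
    "city": "Rome"
  },
  {
    "name": "Liam Davis",
    "city": "New York"
  },
  {
    "name": "Mia Jackson",
    "city": "Berlin"
  },
  {
    "name": "Quinn Jones",
    "city": "Seoul"
  },
  {
    "name": "Ivan Anderson",
    "city": "Lima"
  }
]


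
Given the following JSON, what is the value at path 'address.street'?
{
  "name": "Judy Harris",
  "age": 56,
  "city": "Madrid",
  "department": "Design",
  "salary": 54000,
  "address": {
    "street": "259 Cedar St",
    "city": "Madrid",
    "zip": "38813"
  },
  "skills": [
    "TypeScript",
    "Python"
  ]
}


Query: address.street
Path: address -> street
Value: 259 Cedar St

259 Cedar St


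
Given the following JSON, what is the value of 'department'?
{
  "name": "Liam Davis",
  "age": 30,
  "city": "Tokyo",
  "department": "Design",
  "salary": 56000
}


Looking up field 'department'
Value: Design

Design


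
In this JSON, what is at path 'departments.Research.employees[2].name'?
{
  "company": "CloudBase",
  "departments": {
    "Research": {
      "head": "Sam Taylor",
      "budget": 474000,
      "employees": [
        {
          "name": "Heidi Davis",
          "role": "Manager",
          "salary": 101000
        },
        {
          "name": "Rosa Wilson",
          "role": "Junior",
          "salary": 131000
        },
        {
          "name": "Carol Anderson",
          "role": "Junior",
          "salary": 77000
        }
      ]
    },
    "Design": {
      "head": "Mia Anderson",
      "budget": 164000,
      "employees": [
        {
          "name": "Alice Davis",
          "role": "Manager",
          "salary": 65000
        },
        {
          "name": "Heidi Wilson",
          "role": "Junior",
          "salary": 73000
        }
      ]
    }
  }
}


Path: departments.Research.employees[2].name

Navigate:
  -> departments
  -> Research
  -> employees[2].name = 'Carol Anderson'

Carol Anderson


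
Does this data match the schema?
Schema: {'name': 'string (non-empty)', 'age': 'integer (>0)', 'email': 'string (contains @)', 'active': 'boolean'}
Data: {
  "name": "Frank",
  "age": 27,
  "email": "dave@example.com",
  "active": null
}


Validating each field against schema:
  name: OK (non-empty string)
  age: OK (positive integer)
  email: OK (string with @)
  active: FAIL (null is not a boolean)

Result: INVALID (1 error: active)

INVALID (1 error: active)


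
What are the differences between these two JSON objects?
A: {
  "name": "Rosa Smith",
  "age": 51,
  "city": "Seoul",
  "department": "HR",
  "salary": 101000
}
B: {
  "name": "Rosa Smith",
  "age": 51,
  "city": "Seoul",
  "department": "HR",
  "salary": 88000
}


Comparing each field (in key order):
  name: same
  age: same
  city: same
  department: same
  salary: DIFFERENT
Differences:
  salary: 101000 -> 88000

1 field(s) changed

1 change: salary


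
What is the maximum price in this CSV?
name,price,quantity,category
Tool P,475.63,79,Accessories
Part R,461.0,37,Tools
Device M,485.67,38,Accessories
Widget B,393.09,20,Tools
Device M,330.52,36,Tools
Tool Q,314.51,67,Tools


Computing maximum price:
Values: [475.63, 461.0, 485.67, 393.09, 330.52, 314.51]
Max = 485.67

485.67


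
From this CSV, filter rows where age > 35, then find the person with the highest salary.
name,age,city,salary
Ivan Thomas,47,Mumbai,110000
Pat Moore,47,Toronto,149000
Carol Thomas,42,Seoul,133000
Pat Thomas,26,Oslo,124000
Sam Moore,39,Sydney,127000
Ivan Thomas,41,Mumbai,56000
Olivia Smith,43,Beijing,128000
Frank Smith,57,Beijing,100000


Filter: age > 35
Sort by: salary (descending)

Filtered records (7):
  Pat Moore, age 47, salary $149000
  Carol Thomas, age 42, salary $133000
  Olivia Smith, age 43, salary $128000
  Sam Moore, age 39, salary $127000
  Ivan Thomas, age 47, salary $110000
  Frank Smith, age 57, salary $100000
  Ivan Thomas, age 41, salary $56000

Highest salary: Pat Moore ($149000)

Pat Moore


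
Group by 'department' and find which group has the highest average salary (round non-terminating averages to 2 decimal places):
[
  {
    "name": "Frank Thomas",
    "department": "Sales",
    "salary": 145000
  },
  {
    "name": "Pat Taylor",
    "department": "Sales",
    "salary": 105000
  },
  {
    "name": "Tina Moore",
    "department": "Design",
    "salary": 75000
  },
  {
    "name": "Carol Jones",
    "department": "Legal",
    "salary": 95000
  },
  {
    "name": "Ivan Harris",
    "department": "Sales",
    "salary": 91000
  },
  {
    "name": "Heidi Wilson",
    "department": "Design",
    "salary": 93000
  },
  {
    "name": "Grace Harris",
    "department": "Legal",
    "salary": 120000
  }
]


Group by: department

Groups:
  Design: 2 people, avg salary = 168000/2 = $84000
  Legal: 2 people, avg salary = 215000/2 = $107500
  Sales: 3 people, avg salary = 341000/3 ≈ $113666.67

Highest average salary: Sales (≈$113666.67)

Sales (≈$113666.67)


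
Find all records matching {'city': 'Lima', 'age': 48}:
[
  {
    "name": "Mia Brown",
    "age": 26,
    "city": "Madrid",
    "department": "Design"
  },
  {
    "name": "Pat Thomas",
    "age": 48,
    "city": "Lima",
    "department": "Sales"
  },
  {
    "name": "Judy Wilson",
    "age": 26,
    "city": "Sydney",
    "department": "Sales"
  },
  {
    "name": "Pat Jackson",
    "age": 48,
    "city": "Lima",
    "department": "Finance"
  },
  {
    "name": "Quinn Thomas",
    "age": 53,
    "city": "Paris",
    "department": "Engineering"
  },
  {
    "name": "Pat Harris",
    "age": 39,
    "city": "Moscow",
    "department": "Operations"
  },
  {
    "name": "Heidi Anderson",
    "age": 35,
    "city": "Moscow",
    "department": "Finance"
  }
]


Search criteria: {'city': 'Lima', 'age': 48}

Checking 7 records:
  Mia Brown: {city: Madrid, age: 26}
  Pat Thomas: {city: Lima, age: 48} <-- MATCH
  Judy Wilson: {city: Sydney, age: 26}
  Pat Jackson: {city: Lima, age: 48} <-- MATCH
  Quinn Thomas: {city: Paris, age: 53}
  Pat Harris: {city: Moscow, age: 39}
  Heidi Anderson: {city: Moscow, age: 35}

Matches: ["Pat Thomas", "Pat Jackson"]

["Pat Thomas", "Pat Jackson"]


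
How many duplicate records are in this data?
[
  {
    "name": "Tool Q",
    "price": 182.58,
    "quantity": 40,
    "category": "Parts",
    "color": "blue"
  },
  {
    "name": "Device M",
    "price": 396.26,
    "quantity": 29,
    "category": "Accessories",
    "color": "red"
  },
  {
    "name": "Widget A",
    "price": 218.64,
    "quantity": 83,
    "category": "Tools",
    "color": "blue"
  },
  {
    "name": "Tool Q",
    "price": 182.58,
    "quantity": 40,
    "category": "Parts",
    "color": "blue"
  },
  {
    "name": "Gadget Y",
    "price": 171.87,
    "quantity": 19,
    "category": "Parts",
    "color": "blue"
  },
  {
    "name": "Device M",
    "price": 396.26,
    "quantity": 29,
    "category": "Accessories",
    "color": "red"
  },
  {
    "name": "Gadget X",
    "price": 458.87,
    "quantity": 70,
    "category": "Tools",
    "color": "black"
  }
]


Checking 7 records for duplicates:

  Row 1: Tool Q ($182.58, qty 40)
  Row 2: Device M ($396.26, qty 29)
  Row 3: Widget A ($218.64, qty 83)
  Row 4: Tool Q ($182.58, qty 40) <-- DUPLICATE
  Row 5: Gadget Y ($171.87, qty 19)
  Row 6: Device M ($396.26, qty 29) <-- DUPLICATE
  Row 7: Gadget X ($458.87, qty 70)

Duplicates found: 2
Unique records: 5

2 duplicates, 5 unique


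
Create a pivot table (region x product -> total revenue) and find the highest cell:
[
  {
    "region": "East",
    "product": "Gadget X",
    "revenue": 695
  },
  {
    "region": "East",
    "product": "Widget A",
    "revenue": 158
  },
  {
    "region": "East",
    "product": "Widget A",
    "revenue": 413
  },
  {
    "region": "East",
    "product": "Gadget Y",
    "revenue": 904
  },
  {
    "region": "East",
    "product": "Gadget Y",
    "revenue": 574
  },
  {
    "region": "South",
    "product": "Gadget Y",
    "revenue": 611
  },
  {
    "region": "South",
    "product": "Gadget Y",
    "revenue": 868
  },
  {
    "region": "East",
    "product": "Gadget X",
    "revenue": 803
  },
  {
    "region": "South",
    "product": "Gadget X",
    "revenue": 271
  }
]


Pivot: region (rows) x product (columns) -> total revenue

     Gadget X      Gadget Y      Widget A    
East          1498          1478           571  
South          271          1479             0  

Highest: East / Gadget X = $1498

East / Gadget X = $1498


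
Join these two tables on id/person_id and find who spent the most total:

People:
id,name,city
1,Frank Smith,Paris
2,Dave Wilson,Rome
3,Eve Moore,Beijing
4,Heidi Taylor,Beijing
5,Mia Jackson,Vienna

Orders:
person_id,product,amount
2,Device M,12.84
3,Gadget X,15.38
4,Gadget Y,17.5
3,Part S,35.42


Join on: people.id = orders.person_id

Joined rows:
  Dave Wilson (Rome) bought Device M for $12.84
  Eve Moore (Beijing) bought Gadget X for $15.38
  Heidi Taylor (Beijing) bought Gadget Y for $17.5
  Eve Moore (Beijing) bought Part S for $35.42

Total per person:
  Eve Moore: $50.80
  Heidi Taylor: $17.50
  Dave Wilson: $12.84

Top spender: Eve Moore ($50.80)

Eve Moore ($50.80)


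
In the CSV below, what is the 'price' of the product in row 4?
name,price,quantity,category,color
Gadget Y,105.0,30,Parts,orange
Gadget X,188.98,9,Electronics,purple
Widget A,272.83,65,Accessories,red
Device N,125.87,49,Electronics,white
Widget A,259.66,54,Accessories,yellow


Query: Row 4 ('Device N'), column 'price'
Value: 125.87

125.87


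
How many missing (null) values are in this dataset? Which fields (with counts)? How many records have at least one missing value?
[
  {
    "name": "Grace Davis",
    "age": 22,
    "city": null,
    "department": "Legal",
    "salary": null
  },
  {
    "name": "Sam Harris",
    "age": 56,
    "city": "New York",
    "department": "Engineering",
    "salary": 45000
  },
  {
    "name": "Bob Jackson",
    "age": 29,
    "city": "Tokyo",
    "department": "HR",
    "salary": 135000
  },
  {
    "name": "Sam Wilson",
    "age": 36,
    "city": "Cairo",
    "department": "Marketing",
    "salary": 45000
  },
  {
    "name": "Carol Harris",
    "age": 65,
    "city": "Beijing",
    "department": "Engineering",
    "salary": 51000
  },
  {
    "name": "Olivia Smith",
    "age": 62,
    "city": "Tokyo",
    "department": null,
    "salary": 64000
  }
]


Checking for missing (null) values in 6 records:

  Grace Davis: city, salary
  Sam Harris: complete
  Bob Jackson: complete
  Sam Wilson: complete
  Carol Harris: complete
  Olivia Smith: department

Per field:
  name: 0 missing
  age: 0 missing
  city: 1 missing
  department: 1 missing
  salary: 1 missing

Total missing values: 3
Records with any missing: 2

3 missing values (city: 1, department: 1, salary: 1); 2 incomplete records


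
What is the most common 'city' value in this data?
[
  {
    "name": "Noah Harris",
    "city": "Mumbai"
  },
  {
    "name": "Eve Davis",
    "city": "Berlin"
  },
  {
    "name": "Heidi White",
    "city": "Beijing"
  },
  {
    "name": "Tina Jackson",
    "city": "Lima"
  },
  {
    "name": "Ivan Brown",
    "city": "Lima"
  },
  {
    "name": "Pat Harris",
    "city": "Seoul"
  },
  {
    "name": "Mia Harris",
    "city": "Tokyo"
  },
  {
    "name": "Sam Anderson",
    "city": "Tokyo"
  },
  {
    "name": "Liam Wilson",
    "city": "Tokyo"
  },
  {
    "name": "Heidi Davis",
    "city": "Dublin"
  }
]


Counting 'city' values across 10 records:

  Tokyo: 3 ###
  Lima: 2 ##
  Mumbai: 1 #
  Berlin: 1 #
  Beijing: 1 #
  Seoul: 1 #
  Dublin: 1 #

Most common: Tokyo (3 times)

Tokyo (3 times)


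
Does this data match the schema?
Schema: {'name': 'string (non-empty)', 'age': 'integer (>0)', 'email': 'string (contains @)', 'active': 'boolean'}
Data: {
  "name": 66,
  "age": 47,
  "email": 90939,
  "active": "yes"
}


Validating each field against schema:
  name: FAIL (66 is not a string)
  age: OK (positive integer)
  email: FAIL (90939 is not a string)
  active: FAIL ("yes" is not a boolean)

Result: INVALID (3 errors: name, email, active)

INVALID (3 errors: name, email, active)


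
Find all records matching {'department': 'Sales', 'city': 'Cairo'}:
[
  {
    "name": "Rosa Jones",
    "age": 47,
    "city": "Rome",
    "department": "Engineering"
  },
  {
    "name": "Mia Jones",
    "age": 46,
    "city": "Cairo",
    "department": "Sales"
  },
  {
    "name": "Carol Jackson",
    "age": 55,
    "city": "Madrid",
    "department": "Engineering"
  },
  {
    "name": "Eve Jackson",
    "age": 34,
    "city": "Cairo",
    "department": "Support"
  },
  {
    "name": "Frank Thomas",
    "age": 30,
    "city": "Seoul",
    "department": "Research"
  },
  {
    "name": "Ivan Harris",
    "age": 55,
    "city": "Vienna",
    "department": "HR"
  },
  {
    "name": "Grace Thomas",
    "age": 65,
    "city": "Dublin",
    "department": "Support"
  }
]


Search criteria: {'department': 'Sales', 'city': 'Cairo'}

Checking 7 records:
  Rosa Jones: {department: Engineering, city: Rome}
  Mia Jones: {department: Sales, city: Cairo} <-- MATCH
  Carol Jackson: {department: Engineering, city: Madrid}
  Eve Jackson: {department: Support, city: Cairo}
  Frank Thomas: {department: Research, city: Seoul}
  Ivan Harris: {department: HR, city: Vienna}
  Grace Thomas: {department: Support, city: Dublin}

Matches: ["Mia Jones"]

["Mia Jones"]


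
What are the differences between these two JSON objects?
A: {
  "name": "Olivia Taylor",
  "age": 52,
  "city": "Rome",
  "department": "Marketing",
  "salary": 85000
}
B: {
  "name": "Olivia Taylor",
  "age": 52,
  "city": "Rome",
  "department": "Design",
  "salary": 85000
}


Comparing each field (in key order):
  name: same
  age: same
  city: same
  department: DIFFERENT
  salary: same
Differences:
  department: Marketing -> Design

1 field(s) changed

1 change: department


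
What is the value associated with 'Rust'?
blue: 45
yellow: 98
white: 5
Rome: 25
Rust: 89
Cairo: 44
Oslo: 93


Looking up key 'Rust'
Value: 89

89


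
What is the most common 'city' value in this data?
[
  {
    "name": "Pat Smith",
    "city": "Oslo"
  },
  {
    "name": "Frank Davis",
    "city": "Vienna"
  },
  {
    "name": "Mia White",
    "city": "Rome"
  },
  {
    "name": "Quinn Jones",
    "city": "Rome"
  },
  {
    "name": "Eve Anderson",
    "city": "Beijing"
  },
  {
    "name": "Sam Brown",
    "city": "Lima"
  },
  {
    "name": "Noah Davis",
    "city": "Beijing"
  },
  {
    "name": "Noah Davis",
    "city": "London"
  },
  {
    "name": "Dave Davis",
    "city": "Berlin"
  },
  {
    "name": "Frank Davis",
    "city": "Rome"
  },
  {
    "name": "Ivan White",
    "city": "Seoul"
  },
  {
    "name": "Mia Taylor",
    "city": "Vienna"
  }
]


Counting 'city' values across 12 records:

  Rome: 3 ###
  Vienna: 2 ##
  Beijing: 2 ##
  Oslo: 1 #
  Lima: 1 #
  London: 1 #
  Berlin: 1 #
  Seoul: 1 #

Most common: Rome (3 times)

Rome (3 times)


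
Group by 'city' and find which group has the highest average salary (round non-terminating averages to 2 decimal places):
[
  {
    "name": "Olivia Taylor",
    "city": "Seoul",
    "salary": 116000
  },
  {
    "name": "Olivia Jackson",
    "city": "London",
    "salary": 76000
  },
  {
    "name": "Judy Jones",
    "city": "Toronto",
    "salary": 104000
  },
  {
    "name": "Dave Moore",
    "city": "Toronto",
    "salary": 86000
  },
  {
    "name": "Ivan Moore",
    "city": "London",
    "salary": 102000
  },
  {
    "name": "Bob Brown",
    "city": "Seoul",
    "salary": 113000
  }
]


Group by: city

Groups:
  London: 2 people, avg salary = 178000/2 = $89000
  Seoul: 2 people, avg salary = 229000/2 = $114500
  Toronto: 2 people, avg salary = 190000/2 = $95000

Highest average salary: Seoul ($114500)

Seoul ($114500)


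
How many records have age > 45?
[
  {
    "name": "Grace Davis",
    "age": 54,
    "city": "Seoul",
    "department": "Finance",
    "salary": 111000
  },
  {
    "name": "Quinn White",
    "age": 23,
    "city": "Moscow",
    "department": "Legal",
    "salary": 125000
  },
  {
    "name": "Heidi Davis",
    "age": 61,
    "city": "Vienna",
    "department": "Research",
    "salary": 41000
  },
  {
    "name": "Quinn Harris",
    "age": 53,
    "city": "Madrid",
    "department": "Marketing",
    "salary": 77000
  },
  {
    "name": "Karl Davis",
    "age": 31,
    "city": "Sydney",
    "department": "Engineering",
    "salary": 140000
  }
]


Data: 5 records
Condition: age > 45

Checking each record:
  Grace Davis: 54 MATCH
  Quinn White: 23
  Heidi Davis: 61 MATCH
  Quinn Harris: 53 MATCH
  Karl Davis: 31

Count: 3

3


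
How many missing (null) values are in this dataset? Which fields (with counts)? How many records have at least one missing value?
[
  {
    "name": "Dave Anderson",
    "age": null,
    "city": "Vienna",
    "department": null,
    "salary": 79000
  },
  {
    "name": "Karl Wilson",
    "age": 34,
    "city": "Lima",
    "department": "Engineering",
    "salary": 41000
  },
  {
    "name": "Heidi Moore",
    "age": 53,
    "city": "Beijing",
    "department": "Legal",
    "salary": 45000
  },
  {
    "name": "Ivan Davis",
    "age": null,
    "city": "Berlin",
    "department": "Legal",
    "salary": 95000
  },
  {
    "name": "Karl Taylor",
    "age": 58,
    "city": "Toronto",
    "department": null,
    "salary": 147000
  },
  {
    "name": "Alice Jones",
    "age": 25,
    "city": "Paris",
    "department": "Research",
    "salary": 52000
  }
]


Checking for missing (null) values in 6 records:

  Dave Anderson: age, department
  Karl Wilson: complete
  Heidi Moore: complete
  Ivan Davis: age
  Karl Taylor: department
  Alice Jones: complete

Per field:
  name: 0 missing
  age: 2 missing
  city: 0 missing
  department: 2 missing
  salary: 0 missing

Total missing values: 4
Records with any missing: 3

4 missing values (age: 2, department: 2); 3 incomplete records


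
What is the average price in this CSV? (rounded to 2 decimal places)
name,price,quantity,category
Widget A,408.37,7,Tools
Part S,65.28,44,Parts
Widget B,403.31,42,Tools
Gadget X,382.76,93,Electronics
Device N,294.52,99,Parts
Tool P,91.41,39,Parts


Computing average price:
Values: [408.37, 65.28, 403.31, 382.76, 294.52, 91.41]
Sum = 1645.65
Count = 6
Average = 1645.65/6 = 274.275 exactly -> 274.28 (rounded half-up to 2 decimal places)

274.28


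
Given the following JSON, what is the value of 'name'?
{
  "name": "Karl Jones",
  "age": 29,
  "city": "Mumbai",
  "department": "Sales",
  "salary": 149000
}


Looking up field 'name'
Value: Karl Jones

Karl Jones


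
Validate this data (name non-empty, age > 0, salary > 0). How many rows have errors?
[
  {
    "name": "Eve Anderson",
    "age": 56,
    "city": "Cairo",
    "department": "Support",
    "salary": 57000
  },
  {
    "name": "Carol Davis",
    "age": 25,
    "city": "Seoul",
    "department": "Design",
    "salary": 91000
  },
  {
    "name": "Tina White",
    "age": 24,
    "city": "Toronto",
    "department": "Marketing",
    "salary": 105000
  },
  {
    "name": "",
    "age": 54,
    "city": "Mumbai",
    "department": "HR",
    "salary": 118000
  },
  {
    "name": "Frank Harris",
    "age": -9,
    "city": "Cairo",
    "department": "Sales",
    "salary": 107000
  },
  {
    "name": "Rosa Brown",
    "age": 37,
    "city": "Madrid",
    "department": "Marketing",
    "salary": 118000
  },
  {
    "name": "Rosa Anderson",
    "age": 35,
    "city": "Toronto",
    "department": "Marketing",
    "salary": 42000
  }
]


Validating 7 records:
Rules: name non-empty, age > 0, salary > 0

  Row 1 (Eve Anderson): OK
  Row 2 (Carol Davis): OK
  Row 3 (Tina White): OK
  Row 4 (???): empty name
  Row 5 (Frank Harris): negative age: -9
  Row 6 (Rosa Brown): OK
  Row 7 (Rosa Anderson): OK

Total errors: 2

2 errors
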